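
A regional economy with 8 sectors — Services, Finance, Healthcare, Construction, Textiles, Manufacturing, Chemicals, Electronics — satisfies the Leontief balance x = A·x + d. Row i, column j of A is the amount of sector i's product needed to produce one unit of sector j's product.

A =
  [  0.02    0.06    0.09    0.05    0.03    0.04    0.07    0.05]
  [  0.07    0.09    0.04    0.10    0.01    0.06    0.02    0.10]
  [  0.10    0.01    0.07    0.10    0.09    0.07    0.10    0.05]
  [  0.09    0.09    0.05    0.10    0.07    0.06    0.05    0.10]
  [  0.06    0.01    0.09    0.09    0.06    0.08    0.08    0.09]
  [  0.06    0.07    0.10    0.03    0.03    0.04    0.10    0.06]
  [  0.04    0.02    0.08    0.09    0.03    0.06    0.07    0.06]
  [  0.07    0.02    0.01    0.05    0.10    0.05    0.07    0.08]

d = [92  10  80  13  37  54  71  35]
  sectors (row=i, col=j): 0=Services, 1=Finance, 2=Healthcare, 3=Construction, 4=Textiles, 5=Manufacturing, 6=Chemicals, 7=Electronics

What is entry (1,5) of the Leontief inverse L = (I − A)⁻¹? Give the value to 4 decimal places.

Form M = I − A:
  [  0.98   -0.06   -0.09   -0.05   -0.03   -0.04   -0.07   -0.05]
  [ -0.07    0.91   -0.04   -0.10   -0.01   -0.06   -0.02   -0.10]
  [ -0.10   -0.01    0.93   -0.10   -0.09   -0.07   -0.10   -0.05]
  [ -0.09   -0.09   -0.05    0.90   -0.07   -0.06   -0.05   -0.10]
  [ -0.06   -0.01   -0.09   -0.09    0.94   -0.08   -0.08   -0.09]
  [ -0.06   -0.07   -0.10   -0.03   -0.03    0.96   -0.10   -0.06]
  [ -0.04   -0.02   -0.08   -0.09   -0.03   -0.06    0.93   -0.06]
  [ -0.07   -0.02   -0.01   -0.05   -0.10   -0.05   -0.07    0.92]
Leontief inverse L = M⁻¹:
  [  1.0760    0.0970    0.1439    0.1163    0.0766    0.0889    0.1293    0.1112]
  [  0.1346    1.1413    0.0992    0.1738    0.0639    0.1148    0.0857    0.1750]
  [  0.1751    0.0627    1.1528    0.1913    0.1558    0.1390    0.1874    0.1363]
  [  0.1689    0.1493    0.1278    1.1934    0.1370    0.1301    0.1341    0.1927]
  [  0.1341    0.0590    0.1655    0.1758    1.1259    0.1454    0.1640    0.1721]
  [  0.1231    0.1124    0.1645    0.1067    0.0831    1.0968    0.1700    0.1302]
  [  0.1009    0.0615    0.1403    0.1608    0.0827    0.1129    1.1367    0.1268]
  [  0.1248    0.0582    0.0702    0.1167    0.1495    0.1018    0.1346    1.1466]
Total output x = L · d:
  x_0 = 1.0760·92 + 0.0970·10 + 0.1439·80 + 0.1163·13 + 0.0766·37 + 0.0889·54 + 0.1293·71 + 0.1112·35 = 133.6953
  x_1 = 0.1346·92 + 1.1413·10 + 0.0992·80 + 0.1738·13 + 0.0639·37 + 0.1148·54 + 0.0857·71 + 0.1750·35 = 54.7659
  x_2 = 0.1751·92 + 0.0627·10 + 1.1528·80 + 0.1913·13 + 0.1558·37 + 0.1390·54 + 0.1874·71 + 0.1363·35 = 142.7939
  x_3 = 0.1689·92 + 0.1493·10 + 0.1278·80 + 1.1934·13 + 0.1370·37 + 0.1301·54 + 0.1341·71 + 0.1927·35 = 71.1307
  x_4 = 0.1341·92 + 0.0590·10 + 0.1655·80 + 0.1758·13 + 1.1259·37 + 0.1454·54 + 0.1640·71 + 0.1721·35 = 95.6274
  x_5 = 0.1231·92 + 0.1124·10 + 0.1645·80 + 0.1067·13 + 0.0831·37 + 1.0968·54 + 0.1700·71 + 0.1302·35 = 105.9206
  x_6 = 0.1009·92 + 0.0615·10 + 0.1403·80 + 0.1608·13 + 0.0827·37 + 0.1129·54 + 1.1367·71 + 0.1268·35 = 117.5134
  x_7 = 0.1248·92 + 0.0582·10 + 0.0702·80 + 0.1167·13 + 0.1495·37 + 0.1018·54 + 0.1346·71 + 1.1466·35 = 79.9165

L[1,5] = 0.1148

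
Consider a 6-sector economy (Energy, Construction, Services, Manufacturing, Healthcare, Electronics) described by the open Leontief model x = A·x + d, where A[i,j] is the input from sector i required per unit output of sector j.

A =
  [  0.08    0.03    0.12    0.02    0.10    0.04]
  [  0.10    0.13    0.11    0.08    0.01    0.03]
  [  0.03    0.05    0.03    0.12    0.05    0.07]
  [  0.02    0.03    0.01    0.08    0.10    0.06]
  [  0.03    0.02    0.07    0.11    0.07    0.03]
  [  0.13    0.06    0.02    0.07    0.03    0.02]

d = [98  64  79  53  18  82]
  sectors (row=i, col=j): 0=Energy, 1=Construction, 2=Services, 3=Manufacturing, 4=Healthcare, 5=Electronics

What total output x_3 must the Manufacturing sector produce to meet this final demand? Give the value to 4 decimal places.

78.4787

Form M = I − A:
  [  0.92   -0.03   -0.12   -0.02   -0.10   -0.04]
  [ -0.10    0.87   -0.11   -0.08   -0.01   -0.03]
  [ -0.03   -0.05    0.97   -0.12   -0.05   -0.07]
  [ -0.02   -0.03   -0.01    0.92   -0.10   -0.06]
  [ -0.03   -0.02   -0.07   -0.11    0.93   -0.03]
  [ -0.13   -0.06   -0.02   -0.07   -0.03    0.98]
Leontief inverse L = M⁻¹:
  [  1.1139    0.0577    0.1565    0.0713    0.1386    0.0670]
  [  0.1464    1.1739    0.1578    0.1371    0.0536    0.0632]
  [  0.0623    0.0769    1.0571    0.1631    0.0849    0.0930]
  [  0.0462    0.0505    0.0340    1.1183    0.1301    0.0783]
  [  0.0545    0.0416    0.0939    0.1532    1.1048    0.0534]
  [  0.1630    0.0860    0.0573    0.1057    0.0665    1.0423]
Total output x = L · d:
  x_0 = 1.1139·98 + 0.0577·64 + 0.1565·79 + 0.0713·53 + 0.1386·18 + 0.0670·82 = 136.9801
  x_1 = 0.1464·98 + 1.1739·64 + 0.1578·79 + 0.1371·53 + 0.0536·18 + 0.0632·82 = 115.3554
  x_2 = 0.0623·98 + 0.0769·64 + 1.0571·79 + 0.1631·53 + 0.0849·18 + 0.0930·82 = 112.3338
  x_3 = 0.0462·98 + 0.0505·64 + 0.0340·79 + 1.1183·53 + 0.1301·18 + 0.0783·82 = 78.4787
  x_4 = 0.0545·98 + 0.0416·64 + 0.0939·79 + 0.1532·53 + 1.1048·18 + 0.0534·82 = 47.8071
  x_5 = 0.1630·98 + 0.0860·64 + 0.0573·79 + 0.1057·53 + 0.0665·18 + 1.0423·82 = 118.2685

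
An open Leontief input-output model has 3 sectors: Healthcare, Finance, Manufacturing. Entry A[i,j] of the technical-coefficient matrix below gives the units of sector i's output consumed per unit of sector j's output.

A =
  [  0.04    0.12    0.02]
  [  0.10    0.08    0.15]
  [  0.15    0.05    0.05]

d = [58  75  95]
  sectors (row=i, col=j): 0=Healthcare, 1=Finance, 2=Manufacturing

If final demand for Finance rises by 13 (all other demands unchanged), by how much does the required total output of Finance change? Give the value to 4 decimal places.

Form M = I − A:
  [  0.96   -0.12   -0.02]
  [ -0.10    0.92   -0.15]
  [ -0.15   -0.05    0.95]
Leontief inverse L = M⁻¹:
  [  1.0633    0.1411    0.0447]
  [  0.1442    1.1155    0.1792]
  [  0.1755    0.0810    1.0691]
Total output x = L · d:
  x_0 = 1.0633·58 + 0.1411·75 + 0.0447·95 = 76.5021
  x_1 = 0.1442·58 + 1.1155·75 + 0.1792·95 = 109.0467
  x_2 = 0.1755·58 + 0.0810·75 + 1.0691·95 = 117.8186
Δx_1 = L[1,1] · Δd_1 = 1.1155 · 13 = 14.5015

14.5015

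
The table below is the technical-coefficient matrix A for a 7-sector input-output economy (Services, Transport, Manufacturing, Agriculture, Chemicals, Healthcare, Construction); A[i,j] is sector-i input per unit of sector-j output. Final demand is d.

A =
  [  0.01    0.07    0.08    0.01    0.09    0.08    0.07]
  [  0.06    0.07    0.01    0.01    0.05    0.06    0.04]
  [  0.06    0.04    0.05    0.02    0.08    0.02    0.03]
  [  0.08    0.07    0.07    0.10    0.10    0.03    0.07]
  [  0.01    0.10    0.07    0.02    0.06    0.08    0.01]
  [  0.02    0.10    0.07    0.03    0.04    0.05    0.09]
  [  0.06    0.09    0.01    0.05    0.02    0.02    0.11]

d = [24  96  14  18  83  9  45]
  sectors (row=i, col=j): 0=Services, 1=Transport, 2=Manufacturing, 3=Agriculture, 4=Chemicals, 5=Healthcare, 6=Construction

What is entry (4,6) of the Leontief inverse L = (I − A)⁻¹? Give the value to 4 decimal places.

L[4,6] = 0.0380

Form M = I − A:
  [  0.99   -0.07   -0.08   -0.01   -0.09   -0.08   -0.07]
  [ -0.06    0.93   -0.01   -0.01   -0.05   -0.06   -0.04]
  [ -0.06   -0.04    0.95   -0.02   -0.08   -0.02   -0.03]
  [ -0.08   -0.07   -0.07    0.90   -0.10   -0.03   -0.07]
  [ -0.01   -0.10   -0.07   -0.02    0.94   -0.08   -0.01]
  [ -0.02   -0.10   -0.07   -0.03   -0.04    0.95   -0.09]
  [ -0.06   -0.09   -0.01   -0.05   -0.02   -0.02    0.89]
Leontief inverse L = M⁻¹:
  [  1.0361    0.1203    0.1090    0.0276    0.1248    0.1107    0.1053]
  [  0.0776    1.1083    0.0325    0.0223    0.0766    0.0858    0.0683]
  [  0.0777    0.0764    1.0744    0.0325    0.1095    0.0454    0.0541]
  [  0.1162    0.1340    0.1122    1.1287    0.1534    0.0716    0.1167]
  [  0.0326    0.1417    0.0955    0.0340    1.0916    0.1075    0.0380]
  [  0.0490    0.1478    0.0956    0.0490    0.0745    1.0786    0.1275]
  [  0.0869    0.1351    0.0333    0.0697    0.0522    0.0473    1.1485]
Total output x = L · d:
  x_0 = 1.0361·24 + 0.1203·96 + 0.1090·14 + 0.0276·18 + 0.1248·83 + 0.1107·9 + 0.1053·45 = 54.5276
  x_1 = 0.0776·24 + 1.1083·96 + 0.0325·14 + 0.0223·18 + 0.0766·83 + 0.0858·9 + 0.0683·45 = 119.3155
  x_2 = 0.0777·24 + 0.0764·96 + 1.0744·14 + 0.0325·18 + 0.1095·83 + 0.0454·9 + 0.0541·45 = 36.7558
  x_3 = 0.1162·24 + 0.1340·96 + 0.1122·14 + 1.1287·18 + 0.1534·83 + 0.0716·9 + 0.1167·45 = 56.1675
  x_4 = 0.0326·24 + 0.1417·96 + 0.0955·14 + 0.0340·18 + 1.0916·83 + 0.1075·9 + 0.0380·45 = 109.6196
  x_5 = 0.0490·24 + 0.1478·96 + 0.0956·14 + 0.0490·18 + 0.0745·83 + 1.0786·9 + 0.1275·45 = 39.2151
  x_6 = 0.0869·24 + 0.1351·96 + 0.0333·14 + 0.0697·18 + 0.0522·83 + 0.0473·9 + 1.1485·45 = 73.2165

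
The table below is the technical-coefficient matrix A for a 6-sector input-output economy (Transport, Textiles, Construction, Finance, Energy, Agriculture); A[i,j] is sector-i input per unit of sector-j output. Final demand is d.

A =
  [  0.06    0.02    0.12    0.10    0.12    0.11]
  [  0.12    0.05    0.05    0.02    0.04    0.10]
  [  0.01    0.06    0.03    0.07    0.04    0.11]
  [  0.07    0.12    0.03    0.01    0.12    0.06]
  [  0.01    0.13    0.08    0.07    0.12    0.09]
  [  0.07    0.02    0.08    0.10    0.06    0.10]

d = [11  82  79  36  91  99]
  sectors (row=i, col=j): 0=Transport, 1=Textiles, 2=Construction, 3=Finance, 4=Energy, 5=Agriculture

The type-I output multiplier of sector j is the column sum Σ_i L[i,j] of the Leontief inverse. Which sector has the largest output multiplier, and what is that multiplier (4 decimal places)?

Agriculture (1.9980)

Form M = I − A:
  [  0.94   -0.02   -0.12   -0.10   -0.12   -0.11]
  [ -0.12    0.95   -0.05   -0.02   -0.04   -0.10]
  [ -0.01   -0.06    0.97   -0.07   -0.04   -0.11]
  [ -0.07   -0.12   -0.03    0.99   -0.12   -0.06]
  [ -0.01   -0.13   -0.08   -0.07    0.88   -0.09]
  [ -0.07   -0.02   -0.08   -0.10   -0.06    0.90]
Leontief inverse L = M⁻¹:
  [  1.1054    0.0860    0.1787    0.1599    0.1980    0.1970]
  [  0.1584    1.0876    0.0995    0.0686    0.0963    0.1666]
  [  0.0443    0.0962    1.0648    0.1040    0.0840    0.1616]
  [  0.1127    0.1683    0.0809    1.0565    0.1797    0.1308]
  [  0.0602    0.1910    0.1331    0.1207    1.1875    0.1716]
  [  0.1100    0.0708    0.1286    0.1486    0.1241    1.1705]
Total output x = L · d:
  x_0 = 1.1054·11 + 0.0860·82 + 0.1787·79 + 0.1599·36 + 0.1980·91 + 0.1970·99 = 76.6040
  x_1 = 0.1584·11 + 1.0876·82 + 0.0995·79 + 0.0686·36 + 0.0963·91 + 0.1666·99 = 126.5070
  x_2 = 0.0443·11 + 0.0962·82 + 1.0648·79 + 0.1040·36 + 0.0840·91 + 0.1616·99 = 119.8829
  x_3 = 0.1127·11 + 0.1683·82 + 0.0809·79 + 1.0565·36 + 0.1797·91 + 0.1308·99 = 88.7579
  x_4 = 0.0602·11 + 0.1910·82 + 0.1331·79 + 0.1207·36 + 1.1875·91 + 0.1716·99 = 156.2374
  x_5 = 0.1100·11 + 0.0708·82 + 0.1286·79 + 0.1486·36 + 0.1241·91 + 1.1705·99 = 149.7034
Output multipliers (column sums of L):
  Transport: 1.5909
  Textiles: 1.7000
  Construction: 1.6856
  Finance: 1.6583
  Energy: 1.8696
  Agriculture: 1.9980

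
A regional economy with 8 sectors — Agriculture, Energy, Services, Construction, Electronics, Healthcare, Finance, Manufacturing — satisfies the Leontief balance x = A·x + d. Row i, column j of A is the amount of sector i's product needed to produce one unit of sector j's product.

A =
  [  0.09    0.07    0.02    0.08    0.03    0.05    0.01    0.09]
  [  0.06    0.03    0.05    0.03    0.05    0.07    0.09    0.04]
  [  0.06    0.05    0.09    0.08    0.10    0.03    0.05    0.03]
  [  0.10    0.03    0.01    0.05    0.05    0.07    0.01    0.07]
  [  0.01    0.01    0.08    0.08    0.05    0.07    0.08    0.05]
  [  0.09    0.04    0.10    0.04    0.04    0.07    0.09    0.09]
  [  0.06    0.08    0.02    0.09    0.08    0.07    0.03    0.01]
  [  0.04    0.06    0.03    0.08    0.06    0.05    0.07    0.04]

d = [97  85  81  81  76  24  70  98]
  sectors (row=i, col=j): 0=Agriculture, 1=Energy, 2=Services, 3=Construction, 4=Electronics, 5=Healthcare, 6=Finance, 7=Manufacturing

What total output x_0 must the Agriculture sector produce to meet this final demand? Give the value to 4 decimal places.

159.7444

Form M = I − A:
  [  0.91   -0.07   -0.02   -0.08   -0.03   -0.05   -0.01   -0.09]
  [ -0.06    0.97   -0.05   -0.03   -0.05   -0.07   -0.09   -0.04]
  [ -0.06   -0.05    0.91   -0.08   -0.10   -0.03   -0.05   -0.03]
  [ -0.10   -0.03   -0.01    0.95   -0.05   -0.07   -0.01   -0.07]
  [ -0.01   -0.01   -0.08   -0.08    0.95   -0.07   -0.08   -0.05]
  [ -0.09   -0.04   -0.10   -0.04   -0.04    0.93   -0.09   -0.09]
  [ -0.06   -0.08   -0.02   -0.09   -0.08   -0.07    0.97   -0.01]
  [ -0.04   -0.06   -0.03   -0.08   -0.06   -0.05   -0.07    0.96]
Leontief inverse L = M⁻¹:
  [  1.1437    0.1068    0.0551    0.1307    0.0714    0.0977    0.0507    0.1363]
  [  0.1100    1.0675    0.0886    0.0824    0.0943    0.1165    0.1300    0.0808]
  [  0.1155    0.0887    1.1349    0.1398    0.1515    0.0827    0.0951    0.0768]
  [  0.1477    0.0632    0.0435    1.0967    0.0861    0.1127    0.0467    0.1133]
  [  0.0612    0.0464    0.1204    0.1331    1.0975    0.1172    0.1204    0.0905]
  [  0.1565    0.0907    0.1504    0.1103    0.1000    1.1296    0.1424    0.1438]
  [  0.1132    0.1137    0.0596    0.1398    0.1221    0.1200    1.0724    0.0562]
  [  0.0907    0.0951    0.0666    0.1306    0.1035    0.0982    0.1102    1.0815]
Total output x = L · d:
  x_0 = 1.1437·97 + 0.1068·85 + 0.0551·81 + 0.1307·81 + 0.0714·76 + 0.0977·24 + 0.0507·70 + 0.1363·98 = 159.7444
  x_1 = 0.1100·97 + 1.0675·85 + 0.0886·81 + 0.0824·81 + 0.0943·76 + 0.1165·24 + 0.1300·70 + 0.0808·98 = 142.2270
  x_2 = 0.1155·97 + 0.0887·85 + 1.1349·81 + 0.1398·81 + 0.1515·76 + 0.0827·24 + 0.0951·70 + 0.0768·98 = 149.6797
  x_3 = 0.1477·97 + 0.0632·85 + 0.0435·81 + 1.0967·81 + 0.0861·76 + 0.1127·24 + 0.0467·70 + 0.1133·98 = 135.6842
  x_4 = 0.0612·97 + 0.0464·85 + 0.1204·81 + 0.1331·81 + 1.0975·76 + 0.1172·24 + 0.1204·70 + 0.0905·98 = 133.9424
  x_5 = 0.1565·97 + 0.0907·85 + 0.1504·81 + 0.1103·81 + 0.1000·76 + 1.1296·24 + 0.1424·70 + 0.1438·98 = 102.7822
  x_6 = 0.1132·97 + 0.1137·85 + 0.0596·81 + 0.1398·81 + 0.1221·76 + 0.1200·24 + 1.0724·70 + 0.0562·98 = 129.5319
  x_7 = 0.0907·97 + 0.0951·85 + 0.0666·81 + 0.1306·81 + 0.1035·76 + 0.0982·24 + 0.1102·70 + 1.0815·98 = 156.7827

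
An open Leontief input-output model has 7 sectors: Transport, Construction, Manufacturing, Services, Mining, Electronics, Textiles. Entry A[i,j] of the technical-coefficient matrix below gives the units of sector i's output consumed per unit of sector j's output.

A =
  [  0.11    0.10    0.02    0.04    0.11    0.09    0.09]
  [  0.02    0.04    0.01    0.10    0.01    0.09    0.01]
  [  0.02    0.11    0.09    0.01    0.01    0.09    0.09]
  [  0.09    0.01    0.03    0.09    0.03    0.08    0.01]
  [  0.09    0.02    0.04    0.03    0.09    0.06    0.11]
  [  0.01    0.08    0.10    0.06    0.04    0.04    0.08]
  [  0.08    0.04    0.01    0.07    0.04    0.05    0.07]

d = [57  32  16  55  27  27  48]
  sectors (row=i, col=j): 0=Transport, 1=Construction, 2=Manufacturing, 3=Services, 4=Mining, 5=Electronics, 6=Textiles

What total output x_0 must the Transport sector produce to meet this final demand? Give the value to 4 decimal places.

Form M = I − A:
  [  0.89   -0.10   -0.02   -0.04   -0.11   -0.09   -0.09]
  [ -0.02    0.96   -0.01   -0.10   -0.01   -0.09   -0.01]
  [ -0.02   -0.11    0.91   -0.01   -0.01   -0.09   -0.09]
  [ -0.09   -0.01   -0.03    0.91   -0.03   -0.08   -0.01]
  [ -0.09   -0.02   -0.04   -0.03    0.91   -0.06   -0.11]
  [ -0.01   -0.08   -0.10   -0.06   -0.04    0.96   -0.08]
  [ -0.08   -0.04   -0.01   -0.07   -0.04   -0.05    0.93]
Leontief inverse L = M⁻¹:
  [  1.1698    0.1520    0.0563    0.0961    0.1604    0.1552    0.1537]
  [  0.0452    1.0635    0.0320    0.1308    0.0286    0.1214    0.0341]
  [  0.0506    0.1519    1.1214    0.0515    0.0336    0.1374    0.1314]
  [  0.1278    0.0449    0.0569    1.1238    0.0611    0.1215    0.0481]
  [  0.1408    0.0631    0.0699    0.0712    1.1319    0.1110    0.1653]
  [  0.0452    0.1175    0.1292    0.0994    0.0646    1.0876    0.1204]
  [  0.1212    0.0729    0.0325    0.1074    0.0721    0.0924    1.1086]
Total output x = L · d:
  x_0 = 1.1698·57 + 0.1520·32 + 0.0563·16 + 0.0961·55 + 0.1604·27 + 0.1552·27 + 0.1537·48 = 93.6254
  x_1 = 0.0452·57 + 1.0635·32 + 0.0320·16 + 0.1308·55 + 0.0286·27 + 0.1214·27 + 0.0341·48 = 50.0027
  x_2 = 0.0506·57 + 0.1519·32 + 1.1214·16 + 0.0515·55 + 0.0336·27 + 0.1374·27 + 0.1314·48 = 39.4430
  x_3 = 0.1278·57 + 0.0449·32 + 0.0569·16 + 1.1238·55 + 0.0611·27 + 0.1215·27 + 0.0481·48 = 78.6821
  x_4 = 0.1408·57 + 0.0631·32 + 0.0699·16 + 0.0712·55 + 1.1319·27 + 0.1110·27 + 0.1653·48 = 56.5671
  x_5 = 0.0452·57 + 0.1175·32 + 0.1292·16 + 0.0994·55 + 0.0646·27 + 1.0876·27 + 0.1204·48 = 50.7609
  x_6 = 0.1212·57 + 0.0729·32 + 0.0325·16 + 0.1074·55 + 0.0721·27 + 0.0924·27 + 1.1086·48 = 73.3259

93.6254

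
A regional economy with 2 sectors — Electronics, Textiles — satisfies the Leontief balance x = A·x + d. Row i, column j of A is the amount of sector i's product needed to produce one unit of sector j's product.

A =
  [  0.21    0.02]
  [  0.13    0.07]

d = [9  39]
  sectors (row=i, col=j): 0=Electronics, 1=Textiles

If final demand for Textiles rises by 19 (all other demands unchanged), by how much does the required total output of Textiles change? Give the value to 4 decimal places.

20.5027

Form M = I − A:
  [  0.79   -0.02]
  [ -0.13    0.93]
Leontief inverse L = M⁻¹:
  [  1.2703    0.0273]
  [  0.1776    1.0791]
Total output x = L · d:
  x_0 = 1.2703·9 + 0.0273·39 = 12.4983
  x_1 = 0.1776·9 + 1.0791·39 = 43.6826
Δx_1 = L[1,1] · Δd_1 = 1.0791 · 19 = 20.5027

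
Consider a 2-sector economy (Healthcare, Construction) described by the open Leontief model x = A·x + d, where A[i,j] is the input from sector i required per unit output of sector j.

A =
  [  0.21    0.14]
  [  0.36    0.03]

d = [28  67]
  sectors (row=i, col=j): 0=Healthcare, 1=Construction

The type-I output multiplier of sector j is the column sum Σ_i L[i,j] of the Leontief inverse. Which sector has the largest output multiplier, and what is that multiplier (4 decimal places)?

Healthcare (1.8578)

Form M = I − A:
  [  0.79   -0.14]
  [ -0.36    0.97]
Leontief inverse L = M⁻¹:
  [  1.3549    0.1956]
  [  0.5029    1.1035]
Total output x = L · d:
  x_0 = 1.3549·28 + 0.1956·67 = 51.0406
  x_1 = 0.5029·28 + 1.1035·67 = 88.0151
Output multipliers (column sums of L):
  Healthcare: 1.8578
  Construction: 1.2991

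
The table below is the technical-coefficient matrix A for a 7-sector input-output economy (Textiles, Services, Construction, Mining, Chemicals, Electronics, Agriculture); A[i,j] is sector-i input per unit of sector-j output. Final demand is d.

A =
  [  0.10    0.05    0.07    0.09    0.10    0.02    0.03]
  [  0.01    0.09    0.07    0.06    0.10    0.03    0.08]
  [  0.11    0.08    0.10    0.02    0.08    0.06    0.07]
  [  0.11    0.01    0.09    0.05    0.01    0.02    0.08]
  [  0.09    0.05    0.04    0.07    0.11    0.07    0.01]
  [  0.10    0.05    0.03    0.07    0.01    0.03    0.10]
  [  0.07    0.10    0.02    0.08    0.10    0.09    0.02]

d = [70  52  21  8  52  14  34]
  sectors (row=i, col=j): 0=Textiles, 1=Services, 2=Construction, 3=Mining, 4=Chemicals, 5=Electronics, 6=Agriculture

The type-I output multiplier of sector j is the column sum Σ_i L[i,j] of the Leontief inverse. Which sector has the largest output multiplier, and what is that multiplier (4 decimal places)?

Form M = I − A:
  [  0.90   -0.05   -0.07   -0.09   -0.10   -0.02   -0.03]
  [ -0.01    0.91   -0.07   -0.06   -0.10   -0.03   -0.08]
  [ -0.11   -0.08    0.90   -0.02   -0.08   -0.06   -0.07]
  [ -0.11   -0.01   -0.09    0.95   -0.01   -0.02   -0.08]
  [ -0.09   -0.05   -0.04   -0.07    0.89   -0.07   -0.01]
  [ -0.10   -0.05   -0.03   -0.07   -0.01    0.97   -0.10]
  [ -0.07   -0.10   -0.02   -0.08   -0.10   -0.09    0.98]
Leontief inverse L = M⁻¹:
  [  1.1729    0.0969    0.1237    0.1421    0.1641    0.0563    0.0717]
  [  0.0737    1.1406    0.1176    0.1088    0.1626    0.0693    0.1214]
  [  0.1893    0.1404    1.1579    0.0804    0.1565    0.1038    0.1187]
  [  0.1713    0.0520    0.1337    1.0930    0.0628    0.0511    0.1141]
  [  0.1588    0.0933    0.0882    0.1208    1.1681    0.1031    0.0511]
  [  0.1590    0.0931    0.0725    0.1168    0.0634    1.0612    0.1361]
  [  0.1400    0.1485    0.0710    0.1352    0.1617    0.1254    1.0674]
Total output x = L · d:
  x_0 = 1.1729·70 + 0.0969·52 + 0.1237·21 + 0.1421·8 + 0.1641·52 + 0.0563·14 + 0.0717·34 = 102.6321
  x_1 = 0.0737·70 + 1.1406·52 + 0.1176·21 + 0.1088·8 + 0.1626·52 + 0.0693·14 + 0.1214·34 = 81.3659
  x_2 = 0.1893·70 + 0.1404·52 + 1.1579·21 + 0.0804·8 + 0.1565·52 + 0.1038·14 + 0.1187·34 = 59.1423
  x_3 = 0.1713·70 + 0.0520·52 + 0.1337·21 + 1.0930·8 + 0.0628·52 + 0.0511·14 + 0.1141·34 = 34.1060
  x_4 = 0.1588·70 + 0.0933·52 + 0.0882·21 + 0.1208·8 + 1.1681·52 + 0.1031·14 + 0.0511·34 = 82.7062
  x_5 = 0.1590·70 + 0.0931·52 + 0.0725·21 + 0.1168·8 + 0.0634·52 + 1.0612·14 + 0.1361·34 = 41.2108
  x_6 = 0.1400·70 + 0.1485·52 + 0.0710·21 + 0.1352·8 + 0.1617·52 + 0.1254·14 + 1.0674·34 = 66.5426
Output multipliers (column sums of L):
  Textiles: 2.0651
  Services: 1.7647
  Construction: 1.7645
  Mining: 1.7970
  Chemicals: 1.9392
  Electronics: 1.5701
  Agriculture: 1.6804

Textiles (2.0651)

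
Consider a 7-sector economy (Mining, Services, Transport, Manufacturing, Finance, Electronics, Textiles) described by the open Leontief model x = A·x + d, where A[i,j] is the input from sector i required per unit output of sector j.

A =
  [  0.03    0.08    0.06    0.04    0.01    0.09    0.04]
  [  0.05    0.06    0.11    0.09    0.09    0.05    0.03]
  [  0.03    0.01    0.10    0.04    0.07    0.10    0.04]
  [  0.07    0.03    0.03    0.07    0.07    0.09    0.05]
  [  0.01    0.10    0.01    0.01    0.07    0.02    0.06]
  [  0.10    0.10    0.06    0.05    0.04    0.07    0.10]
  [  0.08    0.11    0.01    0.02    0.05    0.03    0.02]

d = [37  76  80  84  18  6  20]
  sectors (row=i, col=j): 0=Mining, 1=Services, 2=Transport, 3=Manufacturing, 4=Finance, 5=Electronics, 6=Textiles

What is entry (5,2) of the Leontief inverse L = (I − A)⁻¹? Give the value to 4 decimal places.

Form M = I − A:
  [  0.97   -0.08   -0.06   -0.04   -0.01   -0.09   -0.04]
  [ -0.05    0.94   -0.11   -0.09   -0.09   -0.05   -0.03]
  [ -0.03   -0.01    0.90   -0.04   -0.07   -0.10   -0.04]
  [ -0.07   -0.03   -0.03    0.93   -0.07   -0.09   -0.05]
  [ -0.01   -0.10   -0.01   -0.01    0.93   -0.02   -0.06]
  [ -0.10   -0.10   -0.06   -0.05   -0.04    0.93   -0.10]
  [ -0.08   -0.11   -0.01   -0.02   -0.05   -0.03    0.98]
Leontief inverse L = M⁻¹:
  [  1.0650    0.1209    0.0981    0.0707    0.0453    0.1302    0.0708]
  [  0.0889    1.1107    0.1550    0.1265    0.1378    0.1024    0.0693]
  [  0.0648    0.0551    1.1359    0.0674    0.1068    0.1426    0.0752]
  [  0.1075    0.0806    0.0647    1.1006    0.1070    0.1333    0.0858]
  [  0.0329    0.1353    0.0358    0.0319    1.1000    0.0436    0.0804]
  [  0.1468    0.1621    0.1102    0.0912    0.0884    1.1253    0.1403]
  [  0.1059    0.1486    0.0435    0.0475    0.0813    0.0630    1.0449]
Total output x = L · d:
  x_0 = 1.0650·37 + 0.1209·76 + 0.0981·80 + 0.0707·84 + 0.0453·18 + 0.1302·6 + 0.0708·20 = 65.3987
  x_1 = 0.0889·37 + 1.1107·76 + 0.1550·80 + 0.1265·84 + 0.1378·18 + 0.1024·6 + 0.0693·20 = 115.2092
  x_2 = 0.0648·37 + 0.0551·76 + 1.1359·80 + 0.0674·84 + 0.1068·18 + 0.1426·6 + 0.0752·20 = 107.4071
  x_3 = 0.1075·37 + 0.0806·76 + 0.0647·80 + 1.1006·84 + 0.1070·18 + 0.1333·6 + 0.0858·20 = 112.1744
  x_4 = 0.0329·37 + 0.1353·76 + 0.0358·80 + 0.0319·84 + 1.1000·18 + 0.0436·6 + 0.0804·20 = 38.7140
  x_5 = 0.1468·37 + 0.1621·76 + 0.1102·80 + 0.0912·84 + 0.0884·18 + 1.1253·6 + 0.1403·20 = 45.3821
  x_6 = 0.1059·37 + 0.1486·76 + 0.0435·80 + 0.0475·84 + 0.0813·18 + 0.0630·6 + 1.0449·20 = 45.4282

L[5,2] = 0.1102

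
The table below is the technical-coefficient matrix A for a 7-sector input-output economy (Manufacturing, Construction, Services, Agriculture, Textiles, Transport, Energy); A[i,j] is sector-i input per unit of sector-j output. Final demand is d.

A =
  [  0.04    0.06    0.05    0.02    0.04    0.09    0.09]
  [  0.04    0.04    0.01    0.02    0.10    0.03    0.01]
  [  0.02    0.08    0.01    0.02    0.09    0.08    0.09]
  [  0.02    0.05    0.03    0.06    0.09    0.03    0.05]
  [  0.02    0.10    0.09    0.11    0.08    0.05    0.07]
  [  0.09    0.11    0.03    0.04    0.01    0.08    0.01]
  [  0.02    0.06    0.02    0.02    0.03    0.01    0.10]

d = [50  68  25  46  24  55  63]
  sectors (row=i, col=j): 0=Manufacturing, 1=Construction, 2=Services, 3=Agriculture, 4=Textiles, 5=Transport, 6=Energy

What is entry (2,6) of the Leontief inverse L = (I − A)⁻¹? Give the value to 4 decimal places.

L[2,6] = 0.1225

Form M = I − A:
  [  0.96   -0.06   -0.05   -0.02   -0.04   -0.09   -0.09]
  [ -0.04    0.96   -0.01   -0.02   -0.10   -0.03   -0.01]
  [ -0.02   -0.08    0.99   -0.02   -0.09   -0.08   -0.09]
  [ -0.02   -0.05   -0.03    0.94   -0.09   -0.03   -0.05]
  [ -0.02   -0.10   -0.09   -0.11    0.92   -0.05   -0.07]
  [ -0.09   -0.11   -0.03   -0.04   -0.01    0.92   -0.01]
  [ -0.02   -0.06   -0.02   -0.02   -0.03   -0.01    0.90]
Leontief inverse L = M⁻¹:
  [  1.0637    0.1036    0.0689    0.0427    0.0738    0.1202    0.1239]
  [  0.0543    1.0709    0.0286    0.0423    0.1273    0.0514    0.0330]
  [  0.0430    0.1243    1.0322    0.0475    0.1262    0.1077    0.1225]
  [  0.0367    0.0873    0.0503    1.0862    0.1255    0.0539    0.0804]
  [  0.0462    0.1558    0.1166    0.1459    1.1363    0.0875    0.1155]
  [  0.1144    0.1486    0.0476    0.0600    0.0450    1.1119    0.0370]
  [  0.0318    0.0852    0.0319    0.0345    0.0541    0.0250    1.1248]
Total output x = L · d:
  x_0 = 1.0637·50 + 0.1036·68 + 0.0689·25 + 0.0427·46 + 0.0738·24 + 0.1202·55 + 0.1239·63 = 80.1021
  x_1 = 0.0543·50 + 1.0709·68 + 0.0286·25 + 0.0423·46 + 0.1273·24 + 0.0514·55 + 0.0330·63 = 86.1568
  x_2 = 0.0430·50 + 0.1243·68 + 1.0322·25 + 0.0475·46 + 0.1262·24 + 0.1077·55 + 0.1225·63 = 55.2640
  x_3 = 0.0367·50 + 0.0873·68 + 0.0503·25 + 1.0862·46 + 0.1255·24 + 0.0539·55 + 0.0804·63 = 70.0364
  x_4 = 0.0462·50 + 0.1558·68 + 0.1166·25 + 0.1459·46 + 1.1363·24 + 0.0875·55 + 0.1155·63 = 61.8961
  x_5 = 0.1144·50 + 0.1486·68 + 0.0476·25 + 0.0600·46 + 0.0450·24 + 1.1119·55 + 0.0370·63 = 84.3455
  x_6 = 0.0318·50 + 0.0852·68 + 0.0319·25 + 0.0345·46 + 0.0541·24 + 0.0250·55 + 1.1248·63 = 83.3087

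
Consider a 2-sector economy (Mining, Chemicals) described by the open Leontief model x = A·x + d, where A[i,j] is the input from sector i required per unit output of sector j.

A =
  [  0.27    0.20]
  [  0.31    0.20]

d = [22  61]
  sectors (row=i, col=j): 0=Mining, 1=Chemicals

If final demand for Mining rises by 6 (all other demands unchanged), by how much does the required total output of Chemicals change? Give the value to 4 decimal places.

3.5632

Form M = I − A:
  [  0.73   -0.20]
  [ -0.31    0.80]
Leontief inverse L = M⁻¹:
  [  1.5326    0.3831]
  [  0.5939    1.3985]
Total output x = L · d:
  x_0 = 1.5326·22 + 0.3831·61 = 57.0881
  x_1 = 0.5939·22 + 1.3985·61 = 98.3716
Δx_1 = L[1,0] · Δd_0 = 0.5939 · 6 = 3.5632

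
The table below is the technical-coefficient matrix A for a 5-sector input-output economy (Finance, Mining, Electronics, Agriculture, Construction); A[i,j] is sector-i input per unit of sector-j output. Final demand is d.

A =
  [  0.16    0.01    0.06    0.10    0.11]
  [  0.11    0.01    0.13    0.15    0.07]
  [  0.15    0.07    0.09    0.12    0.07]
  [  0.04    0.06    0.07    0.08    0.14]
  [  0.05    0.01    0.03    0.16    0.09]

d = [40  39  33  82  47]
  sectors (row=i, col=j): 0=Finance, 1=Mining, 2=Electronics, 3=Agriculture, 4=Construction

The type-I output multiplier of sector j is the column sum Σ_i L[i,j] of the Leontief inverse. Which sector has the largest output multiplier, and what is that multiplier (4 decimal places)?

Form M = I − A:
  [  0.84   -0.01   -0.06   -0.10   -0.11]
  [ -0.11    0.99   -0.13   -0.15   -0.07]
  [ -0.15   -0.07    0.91   -0.12   -0.07]
  [ -0.04   -0.06   -0.07    0.92   -0.14]
  [ -0.05   -0.01   -0.03   -0.16    0.91]
Leontief inverse L = M⁻¹:
  [  1.2340    0.0332    0.1066    0.1862    0.1886]
  [  0.1901    1.0413    0.1850    0.2414    0.1544]
  [  0.2383    0.0987    1.1509    0.2197    0.1587]
  [  0.0987    0.0816    0.1143    1.1617    0.2057]
  [  0.0951    0.0309    0.0659    0.2244    1.1524]
Total output x = L · d:
  x_0 = 1.2340·40 + 0.0332·39 + 0.1066·33 + 0.1862·82 + 0.1886·47 = 78.3072
  x_1 = 0.1901·40 + 1.0413·39 + 0.1850·33 + 0.2414·82 + 0.1544·47 = 81.3720
  x_2 = 0.2383·40 + 0.0987·39 + 1.1509·33 + 0.2197·82 + 0.1587·47 = 76.8383
  x_3 = 0.0987·40 + 0.0816·39 + 0.1143·33 + 1.1617·82 + 0.2057·47 = 115.8231
  x_4 = 0.0951·40 + 0.0309·39 + 0.0659·33 + 0.2244·82 + 1.1524·47 = 79.7428
Output multipliers (column sums of L):
  Finance: 1.8561
  Mining: 1.2856
  Electronics: 1.6227
  Agriculture: 2.0334
  Construction: 1.8598

Agriculture (2.0334)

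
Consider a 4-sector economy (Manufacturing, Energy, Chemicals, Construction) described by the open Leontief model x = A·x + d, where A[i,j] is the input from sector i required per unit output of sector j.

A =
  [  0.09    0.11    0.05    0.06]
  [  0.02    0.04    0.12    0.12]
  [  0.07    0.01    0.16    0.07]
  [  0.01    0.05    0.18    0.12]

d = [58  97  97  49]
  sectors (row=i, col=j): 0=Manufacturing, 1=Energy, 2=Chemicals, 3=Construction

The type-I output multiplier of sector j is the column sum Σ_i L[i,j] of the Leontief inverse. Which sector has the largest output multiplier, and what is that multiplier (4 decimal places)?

Chemicals (1.7808)

Form M = I − A:
  [  0.91   -0.11   -0.05   -0.06]
  [ -0.02    0.96   -0.12   -0.12]
  [ -0.07   -0.01    0.84   -0.07]
  [ -0.01   -0.05   -0.18    0.88]
Leontief inverse L = M⁻¹:
  [  1.1112    0.1338    0.1072    0.1025]
  [  0.0395    1.0566    0.1879    0.1617]
  [  0.0959    0.0294    1.2235    0.1079]
  [  0.0345    0.0676    0.2622    1.1688]
Total output x = L · d:
  x_0 = 1.1112·58 + 0.1338·97 + 0.1072·97 + 0.1025·49 = 92.8531
  x_1 = 0.0395·58 + 1.0566·97 + 0.1879·97 + 0.1617·49 = 130.9299
  x_2 = 0.0959·58 + 0.0294·97 + 1.2235·97 + 0.1079·49 = 132.3771
  x_3 = 0.0345·58 + 0.0676·97 + 0.2622·97 + 1.1688·49 = 91.2533
Output multipliers (column sums of L):
  Manufacturing: 1.2811
  Energy: 1.2873
  Chemicals: 1.7808
  Construction: 1.5409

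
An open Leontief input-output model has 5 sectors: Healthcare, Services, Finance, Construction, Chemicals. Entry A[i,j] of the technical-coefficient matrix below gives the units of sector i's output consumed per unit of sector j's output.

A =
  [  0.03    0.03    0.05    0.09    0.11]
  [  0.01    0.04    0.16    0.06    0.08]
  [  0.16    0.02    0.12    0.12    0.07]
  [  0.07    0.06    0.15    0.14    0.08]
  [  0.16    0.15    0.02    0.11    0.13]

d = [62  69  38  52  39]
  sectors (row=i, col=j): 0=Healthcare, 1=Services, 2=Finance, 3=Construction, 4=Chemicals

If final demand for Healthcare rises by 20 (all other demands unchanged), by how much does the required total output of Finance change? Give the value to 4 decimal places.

4.8053

Form M = I − A:
  [  0.97   -0.03   -0.05   -0.09   -0.11]
  [ -0.01    0.96   -0.16   -0.06   -0.08]
  [ -0.16   -0.02    0.88   -0.12   -0.07]
  [ -0.07   -0.06   -0.15    0.86   -0.08]
  [ -0.16   -0.15   -0.02   -0.11    0.87]
Leontief inverse L = M⁻¹:
  [  1.0877    0.0719    0.1051    0.1548    0.1668]
  [  0.0812    1.0791    0.2267    0.1333    0.1400]
  [  0.2403    0.0702    1.2034    0.2176    0.1537]
  [  0.1584    0.1134    0.2451    1.2425    0.1644]
  [  0.2396    0.2152    0.1171    0.2136    1.2286]
Total output x = L · d:
  x_0 = 1.0877·62 + 0.0719·69 + 0.1051·38 + 0.1548·52 + 0.1668·39 = 90.9504
  x_1 = 0.0812·62 + 1.0791·69 + 0.2267·38 + 0.1333·52 + 0.1400·39 = 100.5070
  x_2 = 0.2403·62 + 0.0702·69 + 1.2034·38 + 0.2176·52 + 0.1537·39 = 82.7757
  x_3 = 0.1584·62 + 0.1134·69 + 0.2451·38 + 1.2425·52 + 0.1644·39 = 97.9852
  x_4 = 0.2396·62 + 0.2152·69 + 0.1171·38 + 0.2136·52 + 1.2286·39 = 93.1747
Δx_2 = L[2,0] · Δd_0 = 0.2403 · 20 = 4.8053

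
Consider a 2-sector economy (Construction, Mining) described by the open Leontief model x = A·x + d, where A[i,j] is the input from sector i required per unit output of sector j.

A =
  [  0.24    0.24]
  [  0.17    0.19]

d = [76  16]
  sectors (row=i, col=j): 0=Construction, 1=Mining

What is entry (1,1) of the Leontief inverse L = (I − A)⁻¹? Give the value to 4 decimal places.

Form M = I − A:
  [  0.76   -0.24]
  [ -0.17    0.81]
Leontief inverse L = M⁻¹:
  [  1.4092    0.4175]
  [  0.2958    1.3222]
Total output x = L · d:
  x_0 = 1.4092·76 + 0.4175·16 = 113.7787
  x_1 = 0.2958·76 + 1.3222·16 = 43.6326

L[1,1] = 1.3222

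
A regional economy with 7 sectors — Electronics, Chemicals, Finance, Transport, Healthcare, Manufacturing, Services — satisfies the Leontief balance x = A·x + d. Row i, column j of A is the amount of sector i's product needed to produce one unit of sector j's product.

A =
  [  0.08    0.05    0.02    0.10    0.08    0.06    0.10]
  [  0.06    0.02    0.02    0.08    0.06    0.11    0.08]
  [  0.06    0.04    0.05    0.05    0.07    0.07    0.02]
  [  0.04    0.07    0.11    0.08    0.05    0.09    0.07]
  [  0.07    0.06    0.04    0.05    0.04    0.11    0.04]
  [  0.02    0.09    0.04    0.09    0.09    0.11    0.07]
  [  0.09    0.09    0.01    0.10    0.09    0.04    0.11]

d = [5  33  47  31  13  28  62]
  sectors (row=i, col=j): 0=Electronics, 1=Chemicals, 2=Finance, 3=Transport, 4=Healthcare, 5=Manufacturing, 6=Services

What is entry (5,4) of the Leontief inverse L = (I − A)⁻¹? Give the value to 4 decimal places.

Form M = I − A:
  [  0.92   -0.05   -0.02   -0.10   -0.08   -0.06   -0.10]
  [ -0.06    0.98   -0.02   -0.08   -0.06   -0.11   -0.08]
  [ -0.06   -0.04    0.95   -0.05   -0.07   -0.07   -0.02]
  [ -0.04   -0.07   -0.11    0.92   -0.05   -0.09   -0.07]
  [ -0.07   -0.06   -0.04   -0.05    0.96   -0.11   -0.04]
  [ -0.02   -0.09   -0.04   -0.09   -0.09    0.89   -0.07]
  [ -0.09   -0.09   -0.01   -0.10   -0.09   -0.04    0.89]
Leontief inverse L = M⁻¹:
  [  1.1363    0.1102    0.0603    0.1762    0.1441    0.1382    0.1701]
  [  0.1069    1.0754    0.0560    0.1476    0.1180    0.1804    0.1410]
  [  0.0982    0.0814    1.0793    0.1025    0.1156    0.1292    0.0660]
  [  0.0942    0.1287    0.1519    1.1544    0.1158    0.1713    0.1350]
  [  0.1133    0.1090    0.0724    0.1131    1.0948    0.1779    0.0962]
  [  0.0737    0.1510    0.0823    0.1660    0.1553    1.1959    0.1378]
  [  0.1522    0.1531    0.0520    0.1825    0.1585    0.1247    1.1869]
Total output x = L · d:
  x_0 = 1.1363·5 + 0.1102·33 + 0.0603·47 + 0.1762·31 + 0.1441·13 + 0.1382·28 + 0.1701·62 = 33.9083
  x_1 = 0.1069·5 + 1.0754·33 + 0.0560·47 + 0.1476·31 + 0.1180·13 + 0.1804·28 + 0.1410·62 = 58.5614
  x_2 = 0.0982·5 + 0.0814·33 + 1.0793·47 + 0.1025·31 + 0.1156·13 + 0.1292·28 + 0.0660·62 = 66.2949
  x_3 = 0.0942·5 + 0.1287·33 + 0.1519·47 + 1.1544·31 + 0.1158·13 + 0.1713·28 + 0.1350·62 = 62.3166
  x_4 = 0.1133·5 + 0.1090·33 + 0.0724·47 + 0.1131·31 + 1.0948·13 + 0.1779·28 + 0.0962·62 = 36.2522
  x_5 = 0.0737·5 + 0.1510·33 + 0.0823·47 + 0.1660·31 + 0.1553·13 + 1.1959·28 + 0.1378·62 = 58.4104
  x_6 = 0.1522·5 + 0.1531·33 + 0.0520·47 + 0.1825·31 + 0.1585·13 + 0.1247·28 + 1.1869·62 = 93.0517

L[5,4] = 0.1553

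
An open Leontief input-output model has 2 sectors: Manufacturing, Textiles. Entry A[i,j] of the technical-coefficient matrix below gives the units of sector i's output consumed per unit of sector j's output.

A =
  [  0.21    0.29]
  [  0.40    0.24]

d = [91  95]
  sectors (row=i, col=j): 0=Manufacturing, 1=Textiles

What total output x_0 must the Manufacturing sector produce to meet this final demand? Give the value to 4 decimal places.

Form M = I − A:
  [  0.79   -0.29]
  [ -0.40    0.76]
Leontief inverse L = M⁻¹:
  [  1.5690    0.5987]
  [  0.8258    1.6309]
Total output x = L · d:
  x_0 = 1.5690·91 + 0.5987·95 = 199.6491
  x_1 = 0.8258·91 + 1.6309·95 = 230.0784

199.6491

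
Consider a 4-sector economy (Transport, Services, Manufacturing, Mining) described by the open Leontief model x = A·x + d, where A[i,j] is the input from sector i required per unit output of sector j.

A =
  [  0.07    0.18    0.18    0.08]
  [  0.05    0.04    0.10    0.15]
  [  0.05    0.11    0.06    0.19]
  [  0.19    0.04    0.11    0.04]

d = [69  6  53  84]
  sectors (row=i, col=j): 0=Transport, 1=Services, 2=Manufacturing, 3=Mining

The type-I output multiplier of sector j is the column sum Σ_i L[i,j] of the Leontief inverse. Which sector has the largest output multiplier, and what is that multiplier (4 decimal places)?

Form M = I − A:
  [  0.93   -0.18   -0.18   -0.08]
  [ -0.05    0.96   -0.10   -0.15]
  [ -0.05   -0.11    0.94   -0.19]
  [ -0.19   -0.04   -0.11    0.96]
Leontief inverse L = M⁻¹:
  [  1.1415    0.2525    0.2674    0.1875]
  [  0.1105    1.0897    0.1618    0.2115]
  [  0.1231    0.1640    1.1353    0.2606]
  [  0.2446    0.1142    0.1898    1.1174]
Total output x = L · d:
  x_0 = 1.1415·69 + 0.2525·6 + 0.2674·53 + 0.1875·84 = 110.2019
  x_1 = 0.1105·69 + 1.0897·6 + 0.1618·53 + 0.2115·84 = 40.5077
  x_2 = 0.1231·69 + 0.1640·6 + 1.1353·53 + 0.2606·84 = 91.5411
  x_3 = 0.2446·69 + 0.1142·6 + 0.1898·53 + 1.1174·84 = 121.4877
Output multipliers (column sums of L):
  Transport: 1.6198
  Services: 1.6204
  Manufacturing: 1.7543
  Mining: 1.7771

Mining (1.7771)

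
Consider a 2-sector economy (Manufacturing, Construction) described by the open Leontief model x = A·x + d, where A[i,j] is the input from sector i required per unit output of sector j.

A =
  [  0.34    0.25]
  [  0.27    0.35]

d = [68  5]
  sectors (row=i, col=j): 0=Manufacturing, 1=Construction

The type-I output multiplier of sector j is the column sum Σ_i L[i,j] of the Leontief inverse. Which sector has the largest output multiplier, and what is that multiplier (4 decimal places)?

Manufacturing (2.5450)

Form M = I − A:
  [  0.66   -0.25]
  [ -0.27    0.65]
Leontief inverse L = M⁻¹:
  [  1.7981    0.6916]
  [  0.7469    1.8257]
Total output x = L · d:
  x_0 = 1.7981·68 + 0.6916·5 = 125.7261
  x_1 = 0.7469·68 + 1.8257·5 = 59.9170
Output multipliers (column sums of L):
  Manufacturing: 2.5450
  Construction: 2.5173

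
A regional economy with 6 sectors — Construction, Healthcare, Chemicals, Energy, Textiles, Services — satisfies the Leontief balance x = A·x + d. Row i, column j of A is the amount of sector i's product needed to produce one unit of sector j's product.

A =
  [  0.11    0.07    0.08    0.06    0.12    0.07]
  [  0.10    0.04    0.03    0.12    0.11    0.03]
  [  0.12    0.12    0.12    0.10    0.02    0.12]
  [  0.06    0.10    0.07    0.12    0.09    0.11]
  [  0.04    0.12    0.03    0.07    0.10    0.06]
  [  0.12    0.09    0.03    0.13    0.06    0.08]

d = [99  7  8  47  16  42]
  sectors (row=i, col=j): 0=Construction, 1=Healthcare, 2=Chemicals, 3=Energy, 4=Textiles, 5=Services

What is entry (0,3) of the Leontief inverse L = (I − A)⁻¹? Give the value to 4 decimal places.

Form M = I − A:
  [  0.89   -0.07   -0.08   -0.06   -0.12   -0.07]
  [ -0.10    0.96   -0.03   -0.12   -0.11   -0.03]
  [ -0.12   -0.12    0.88   -0.10   -0.02   -0.12]
  [ -0.06   -0.10   -0.07    0.88   -0.09   -0.11]
  [ -0.04   -0.12   -0.03   -0.07    0.90   -0.06]
  [ -0.12   -0.09   -0.03   -0.13   -0.06    0.92]
Leontief inverse L = M⁻¹:
  [  1.2004    0.1613    0.1393    0.1580    0.2085    0.1473]
  [  0.1714    1.1177    0.0795    0.2023    0.1879    0.0963]
  [  0.2362    0.2255    1.1949    0.2243    0.1224    0.2160]
  [  0.1577    0.1977    0.1321    1.2326    0.1844    0.1951]
  [  0.1104    0.1910    0.0728    0.1528    1.1740    0.1190]
  [  0.2105    0.1781    0.0883    0.2318    0.1522    1.1579]
Total output x = L · d:
  x_0 = 1.2004·99 + 0.1613·7 + 0.1393·8 + 0.1580·47 + 0.2085·16 + 0.1473·42 = 138.0267
  x_1 = 0.1714·99 + 1.1177·7 + 0.0795·8 + 0.2023·47 + 0.1879·16 + 0.0963·42 = 41.9816
  x_2 = 0.2362·99 + 0.2255·7 + 1.1949·8 + 0.2243·47 + 0.1224·16 + 0.2160·42 = 56.0922
  x_3 = 0.1577·99 + 0.1977·7 + 0.1321·8 + 1.2326·47 + 0.1844·16 + 0.1951·42 = 87.1278
  x_4 = 0.1104·99 + 0.1910·7 + 0.0728·8 + 0.1528·47 + 1.1740·16 + 0.1190·42 = 43.8069
  x_5 = 0.2105·99 + 0.1781·7 + 0.0883·8 + 0.2318·47 + 0.1522·16 + 1.1579·42 = 84.7602

L[0,3] = 0.1580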